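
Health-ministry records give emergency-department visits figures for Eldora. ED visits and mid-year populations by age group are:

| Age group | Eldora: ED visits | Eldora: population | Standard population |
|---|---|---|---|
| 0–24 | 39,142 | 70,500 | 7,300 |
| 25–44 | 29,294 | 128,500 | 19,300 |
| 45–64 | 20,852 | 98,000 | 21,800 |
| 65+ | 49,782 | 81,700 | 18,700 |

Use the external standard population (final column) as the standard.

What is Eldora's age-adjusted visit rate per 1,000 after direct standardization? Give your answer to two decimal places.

Age-specific rates per 1,000 for Eldora: 555.206, 227.969, 212.776, 609.327.
Standard total = 67,100; weights = 0.1088, 0.2876, 0.3249, 0.2787.
Standardized rate: 0.1088×555.206 + 0.2876×227.969 + 0.3249×212.776 + 0.2787×609.327 = 364.9138 per 1,000.

364.91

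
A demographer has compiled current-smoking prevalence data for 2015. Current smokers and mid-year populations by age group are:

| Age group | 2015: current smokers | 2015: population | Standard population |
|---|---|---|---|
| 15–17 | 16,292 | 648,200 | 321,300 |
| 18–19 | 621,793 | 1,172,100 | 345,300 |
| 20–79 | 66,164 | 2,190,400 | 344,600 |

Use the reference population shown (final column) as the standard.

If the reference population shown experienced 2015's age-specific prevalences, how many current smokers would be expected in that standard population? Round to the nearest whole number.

Age-specific rates per 1,000 for 2015: 25.134, 530.495, 30.206.
Expected current smokers = Σ (standard pop × age-specific rate ÷ 1,000)
= 321,300×25.134/1,000 + 345,300×530.495/1,000 + 344,600×30.206/1,000
= 8075.62 + 183179.87 + 10409.11 = 201664.60.

201665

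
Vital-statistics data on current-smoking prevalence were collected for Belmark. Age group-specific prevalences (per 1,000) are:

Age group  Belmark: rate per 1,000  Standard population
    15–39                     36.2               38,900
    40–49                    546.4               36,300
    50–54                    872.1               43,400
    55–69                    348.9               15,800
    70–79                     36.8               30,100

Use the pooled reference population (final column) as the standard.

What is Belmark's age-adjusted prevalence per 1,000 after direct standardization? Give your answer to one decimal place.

Standard total = 164,500; weights = 0.2365, 0.2207, 0.2638, 0.0960, 0.1830.
Standardized rate: 0.2365×36.2 + 0.2207×546.4 + 0.2638×872.1 + 0.0960×348.9 + 0.1830×36.8 = 399.4647 per 1,000.

399.5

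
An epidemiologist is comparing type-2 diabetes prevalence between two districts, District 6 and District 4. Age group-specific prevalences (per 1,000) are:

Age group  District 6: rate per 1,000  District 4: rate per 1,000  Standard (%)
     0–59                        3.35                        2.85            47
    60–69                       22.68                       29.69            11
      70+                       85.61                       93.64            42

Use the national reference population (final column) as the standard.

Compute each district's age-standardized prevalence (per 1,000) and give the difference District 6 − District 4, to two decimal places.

-3.91

Standard weights: 0.47, 0.11, 0.42.
District 6: 0.4700×3.35 + 0.1100×22.68 + 0.4200×85.61 = 40.0255 per 1,000.
District 4: 0.4700×2.85 + 0.1100×29.69 + 0.4200×93.64 = 43.9342 per 1,000.
Difference = 40.0255 − 43.9342 = -3.9087.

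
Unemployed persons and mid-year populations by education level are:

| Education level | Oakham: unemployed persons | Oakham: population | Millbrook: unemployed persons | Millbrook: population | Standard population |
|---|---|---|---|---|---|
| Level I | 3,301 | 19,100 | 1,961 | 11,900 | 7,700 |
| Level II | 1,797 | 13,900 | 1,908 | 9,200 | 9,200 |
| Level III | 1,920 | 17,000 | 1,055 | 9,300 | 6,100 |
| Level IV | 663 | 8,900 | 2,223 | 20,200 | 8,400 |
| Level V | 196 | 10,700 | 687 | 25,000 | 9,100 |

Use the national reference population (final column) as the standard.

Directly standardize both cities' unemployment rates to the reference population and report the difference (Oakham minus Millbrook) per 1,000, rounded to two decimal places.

-25.72

Education-specific rates per 1,000 for Oakham: 172.827, 129.281, 112.941, 74.494, 18.318.
For Millbrook: 164.790, 207.391, 113.441, 110.050, 27.480.
Standard total = 40,500; weights = 0.1901, 0.2272, 0.1506, 0.2074, 0.2247.
Oakham: 0.1901×172.827 + 0.2272×129.281 + 0.1506×112.941 + 0.2074×74.494 + 0.2247×18.318 = 98.8034 per 1,000.
Millbrook: 0.1901×164.790 + 0.2272×207.391 + 0.1506×113.441 + 0.2074×110.050 + 0.2247×27.480 = 124.5273 per 1,000.
Difference = 98.8034 − 124.5273 = -25.7239.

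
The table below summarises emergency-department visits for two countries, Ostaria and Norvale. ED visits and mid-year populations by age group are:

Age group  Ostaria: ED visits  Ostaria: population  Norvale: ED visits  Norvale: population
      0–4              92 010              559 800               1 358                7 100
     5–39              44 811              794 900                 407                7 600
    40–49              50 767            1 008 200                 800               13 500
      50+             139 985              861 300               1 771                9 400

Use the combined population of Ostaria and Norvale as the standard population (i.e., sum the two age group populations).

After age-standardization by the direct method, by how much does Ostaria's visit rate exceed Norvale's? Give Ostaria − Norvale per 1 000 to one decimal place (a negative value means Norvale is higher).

-13.7

Age-specific rates per 1 000 for Ostaria: 164.362, 56.373, 50.354, 162.528.
For Norvale: 191.268, 53.553, 59.259, 188.404.
Combined standard total = 3 261 800; weights = 0.1738, 0.2460, 0.3132, 0.2669.
Ostaria: 0.1738×164.362 + 0.2460×56.373 + 0.3132×50.354 + 0.2669×162.528 = 101.5930 per 1 000.
Norvale: 0.1738×191.268 + 0.2460×53.553 + 0.3132×59.259 + 0.2669×188.404 = 115.2720 per 1 000.
Difference = 101.5930 − 115.2720 = -13.6791.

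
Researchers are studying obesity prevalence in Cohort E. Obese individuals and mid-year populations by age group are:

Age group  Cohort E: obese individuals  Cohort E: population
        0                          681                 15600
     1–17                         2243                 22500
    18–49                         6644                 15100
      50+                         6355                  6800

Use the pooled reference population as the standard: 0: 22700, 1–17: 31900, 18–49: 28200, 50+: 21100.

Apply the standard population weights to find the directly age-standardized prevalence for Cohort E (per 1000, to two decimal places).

Age-specific rates per 1000 for Cohort E: 43.654, 99.689, 440.000, 934.559.
Standard total = 103900; weights = 0.2185, 0.3070, 0.2714, 0.2031.
Standardized rate: 0.2185×43.654 + 0.3070×99.689 + 0.2714×440.000 + 0.2031×934.559 = 349.3572 per 1000.

349.36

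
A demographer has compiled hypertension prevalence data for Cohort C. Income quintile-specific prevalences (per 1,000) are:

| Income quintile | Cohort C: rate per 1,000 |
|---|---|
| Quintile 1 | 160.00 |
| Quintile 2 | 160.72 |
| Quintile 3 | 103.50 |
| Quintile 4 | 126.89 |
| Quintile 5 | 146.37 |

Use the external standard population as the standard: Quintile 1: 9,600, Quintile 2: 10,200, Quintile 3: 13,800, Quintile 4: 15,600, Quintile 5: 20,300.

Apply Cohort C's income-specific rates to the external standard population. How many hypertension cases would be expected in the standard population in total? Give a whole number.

9554

Expected hypertension cases = Σ (standard pop × income-specific rate ÷ 1,000)
= 9,600×160.00/1,000 + 10,200×160.72/1,000 + 13,800×103.50/1,000 + 15,600×126.89/1,000 + 20,300×146.37/1,000
= 1536.00 + 1639.34 + 1428.30 + 1979.48 + 2971.31 = 9554.44.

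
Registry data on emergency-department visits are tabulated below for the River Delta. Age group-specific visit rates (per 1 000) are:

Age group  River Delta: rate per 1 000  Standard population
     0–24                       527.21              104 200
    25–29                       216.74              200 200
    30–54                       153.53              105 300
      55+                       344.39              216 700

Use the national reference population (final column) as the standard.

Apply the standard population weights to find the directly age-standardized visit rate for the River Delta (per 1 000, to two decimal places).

301.92

Standard total = 626 400; weights = 0.1663, 0.3196, 0.1681, 0.3459.
Standardized rate: 0.1663×527.21 + 0.3196×216.74 + 0.1681×153.53 + 0.3459×344.39 = 301.9199 per 1 000.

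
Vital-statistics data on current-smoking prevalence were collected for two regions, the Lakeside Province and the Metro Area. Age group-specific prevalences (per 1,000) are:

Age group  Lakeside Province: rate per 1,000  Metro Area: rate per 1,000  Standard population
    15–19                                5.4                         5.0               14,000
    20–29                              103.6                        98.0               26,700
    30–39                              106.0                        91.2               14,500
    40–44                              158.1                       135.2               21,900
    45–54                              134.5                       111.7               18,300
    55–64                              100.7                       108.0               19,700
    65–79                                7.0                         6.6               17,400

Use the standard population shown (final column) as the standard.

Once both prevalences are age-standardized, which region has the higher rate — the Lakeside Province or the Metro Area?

Lakeside Province

Standard total = 132,500; weights = 0.1057, 0.2015, 0.1094, 0.1653, 0.1381, 0.1487, 0.1313.
The Lakeside Province: 0.1057×5.4 + 0.2015×103.6 + 0.1094×106.0 + 0.1653×158.1 + 0.1381×134.5 + 0.1487×100.7 + 0.1313×7.0 = 93.6457 per 1,000.
The Metro Area: 0.1057×5.0 + 0.2015×98.0 + 0.1094×91.2 + 0.1653×135.2 + 0.1381×111.7 + 0.1487×108.0 + 0.1313×6.6 = 84.9542 per 1,000.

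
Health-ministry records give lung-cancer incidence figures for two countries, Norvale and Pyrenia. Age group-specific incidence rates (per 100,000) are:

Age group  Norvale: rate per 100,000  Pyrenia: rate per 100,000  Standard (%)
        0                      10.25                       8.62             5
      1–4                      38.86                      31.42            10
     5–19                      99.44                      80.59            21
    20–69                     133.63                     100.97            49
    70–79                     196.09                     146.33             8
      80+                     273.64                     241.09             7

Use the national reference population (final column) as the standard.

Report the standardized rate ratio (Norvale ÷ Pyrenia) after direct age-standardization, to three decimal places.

Standard weights: 0.05, 0.10, 0.21, 0.49, 0.08, 0.07.
Norvale: 0.0500×10.25 + 0.1000×38.86 + 0.2100×99.44 + 0.4900×133.63 + 0.0800×196.09 + 0.0700×273.64 = 125.6016 per 100,000.
Pyrenia: 0.0500×8.62 + 0.1000×31.42 + 0.2100×80.59 + 0.4900×100.97 + 0.0800×146.33 + 0.0700×241.09 = 98.5549 per 100,000.
Ratio = 125.6016 ÷ 98.5549 = 1.27443.

1.274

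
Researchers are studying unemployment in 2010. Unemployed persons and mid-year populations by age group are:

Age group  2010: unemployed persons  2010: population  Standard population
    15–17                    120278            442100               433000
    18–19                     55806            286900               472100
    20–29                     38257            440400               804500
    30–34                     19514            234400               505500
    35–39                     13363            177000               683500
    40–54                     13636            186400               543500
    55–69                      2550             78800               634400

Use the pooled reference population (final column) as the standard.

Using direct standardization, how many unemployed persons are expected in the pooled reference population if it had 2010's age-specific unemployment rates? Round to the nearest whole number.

433493

Age-specific rates per 1000 for 2010: 272.061, 194.514, 86.869, 83.251, 75.497, 73.155, 32.360.
Expected unemployed persons = Σ (standard pop × age-specific rate ÷ 1000)
= 433000×272.061/1000 + 472100×194.514/1000 + 804500×86.869/1000 + 505500×83.251/1000 + 683500×75.497/1000 + 543500×73.155/1000 + 634400×32.360/1000
= 117802.25 + 91829.95 + 69885.91 + 42083.31 + 51602.32 + 39759.47 + 20529.44 = 433492.65.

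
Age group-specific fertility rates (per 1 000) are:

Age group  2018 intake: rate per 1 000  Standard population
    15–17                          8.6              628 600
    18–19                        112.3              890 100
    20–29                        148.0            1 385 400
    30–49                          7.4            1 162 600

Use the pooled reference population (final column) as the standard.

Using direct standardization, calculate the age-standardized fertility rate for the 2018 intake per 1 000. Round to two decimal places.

Standard total = 4 066 700; weights = 0.1546, 0.2189, 0.3407, 0.2859.
Standardized rate: 0.1546×8.6 + 0.2189×112.3 + 0.3407×148.0 + 0.2859×7.4 = 78.4436 per 1 000.

78.44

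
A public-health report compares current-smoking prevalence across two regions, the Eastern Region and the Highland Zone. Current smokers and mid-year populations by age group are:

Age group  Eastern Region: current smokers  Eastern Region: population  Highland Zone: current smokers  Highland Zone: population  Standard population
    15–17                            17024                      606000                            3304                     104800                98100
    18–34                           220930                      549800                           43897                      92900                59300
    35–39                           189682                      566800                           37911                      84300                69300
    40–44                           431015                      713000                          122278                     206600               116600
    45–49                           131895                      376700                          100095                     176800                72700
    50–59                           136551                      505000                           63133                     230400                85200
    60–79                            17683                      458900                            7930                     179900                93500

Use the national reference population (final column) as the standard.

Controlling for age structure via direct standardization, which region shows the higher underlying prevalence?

Age-specific rates per 1000 for the Eastern Region: 28.092, 401.837, 334.654, 604.509, 350.133, 270.398, 38.533.
For the Highland Zone: 31.527, 472.519, 449.715, 591.859, 566.148, 274.015, 44.080.
Standard total = 594700; weights = 0.1650, 0.0997, 0.1165, 0.1961, 0.1222, 0.1433, 0.1572.
The Eastern Region: 0.1650×28.092 + 0.0997×401.837 + 0.1165×334.654 + 0.1961×604.509 + 0.1222×350.133 + 0.1433×270.398 + 0.1572×38.533 = 289.8227 per 1000.
The Highland Zone: 0.1650×31.527 + 0.0997×472.519 + 0.1165×449.715 + 0.1961×591.859 + 0.1222×566.148 + 0.1433×274.015 + 0.1572×44.080 = 336.1622 per 1000.

Highland Zone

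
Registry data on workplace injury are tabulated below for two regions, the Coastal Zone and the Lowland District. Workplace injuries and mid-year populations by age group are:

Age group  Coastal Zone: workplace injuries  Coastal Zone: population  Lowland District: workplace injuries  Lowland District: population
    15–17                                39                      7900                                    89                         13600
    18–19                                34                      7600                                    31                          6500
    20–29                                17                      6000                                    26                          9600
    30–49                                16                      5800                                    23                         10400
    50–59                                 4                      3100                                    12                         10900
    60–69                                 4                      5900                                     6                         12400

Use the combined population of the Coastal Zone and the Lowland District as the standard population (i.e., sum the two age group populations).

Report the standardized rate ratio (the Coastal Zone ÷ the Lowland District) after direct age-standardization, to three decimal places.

Age-specific rates per 10000 for the Coastal Zone: 49.37, 44.74, 28.33, 27.59, 12.90, 6.78.
For the Lowland District: 65.44, 47.69, 27.08, 22.12, 11.01, 4.84.
Combined standard total = 99700; weights = 0.2156, 0.1414, 0.1565, 0.1625, 0.1404, 0.1836.
The Coastal Zone: 0.2156×49.37 + 0.1414×44.74 + 0.1565×28.33 + 0.1625×27.59 + 0.1404×12.90 + 0.1836×6.78 = 28.9447 per 10000.
The Lowland District: 0.2156×65.44 + 0.1414×47.69 + 0.1565×27.08 + 0.1625×22.12 + 0.1404×11.01 + 0.1836×4.84 = 31.1223 per 10000.
Ratio = 28.9447 ÷ 31.1223 = 0.93003.

0.930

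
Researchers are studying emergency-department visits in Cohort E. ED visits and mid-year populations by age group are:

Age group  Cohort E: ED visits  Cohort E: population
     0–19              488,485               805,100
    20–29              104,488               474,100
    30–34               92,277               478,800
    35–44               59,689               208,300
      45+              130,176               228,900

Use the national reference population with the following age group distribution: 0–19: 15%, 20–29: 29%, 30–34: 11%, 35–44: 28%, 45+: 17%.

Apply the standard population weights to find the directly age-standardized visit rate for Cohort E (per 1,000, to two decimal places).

353.04

Age-specific rates per 1,000 for Cohort E: 606.738, 220.392, 192.726, 286.553, 568.702.
Standard weights: 0.15, 0.29, 0.11, 0.28, 0.17.
Standardized rate: 0.1500×606.738 + 0.2900×220.392 + 0.1100×192.726 + 0.2800×286.553 + 0.1700×568.702 = 353.0386 per 1,000.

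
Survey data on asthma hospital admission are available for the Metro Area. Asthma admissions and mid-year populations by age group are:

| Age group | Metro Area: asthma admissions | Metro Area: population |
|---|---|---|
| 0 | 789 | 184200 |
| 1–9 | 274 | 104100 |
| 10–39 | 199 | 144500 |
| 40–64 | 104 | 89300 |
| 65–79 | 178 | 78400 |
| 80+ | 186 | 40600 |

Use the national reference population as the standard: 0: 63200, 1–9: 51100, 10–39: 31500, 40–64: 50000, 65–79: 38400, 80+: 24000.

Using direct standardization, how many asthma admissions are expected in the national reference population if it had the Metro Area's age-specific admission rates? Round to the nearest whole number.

Age-specific rates per 10000 for the Metro Area: 42.83, 26.32, 13.77, 11.65, 22.70, 45.81.
Expected asthma admissions = Σ (standard pop × age-specific rate ÷ 10000)
= 63200×42.83/10000 + 51100×26.32/10000 + 31500×13.77/10000 + 50000×11.65/10000 + 38400×22.70/10000 + 24000×45.81/10000
= 270.71 + 134.50 + 43.38 + 58.23 + 87.18 + 109.95 = 703.96.

704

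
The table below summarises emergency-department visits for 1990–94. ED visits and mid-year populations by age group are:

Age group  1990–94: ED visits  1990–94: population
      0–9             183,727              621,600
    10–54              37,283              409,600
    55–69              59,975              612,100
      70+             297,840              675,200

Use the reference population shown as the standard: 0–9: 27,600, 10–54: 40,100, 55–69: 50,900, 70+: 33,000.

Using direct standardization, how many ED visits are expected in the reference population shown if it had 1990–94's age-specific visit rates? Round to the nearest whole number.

Age-specific rates per 1,000 for 1990–94: 295.571, 91.023, 97.982, 441.114.
Expected ED visits = Σ (standard pop × age-specific rate ÷ 1,000)
= 27,600×295.571/1,000 + 40,100×91.023/1,000 + 50,900×97.982/1,000 + 33,000×441.114/1,000
= 8157.76 + 3650.02 + 4987.30 + 14556.75 = 31351.84.

31352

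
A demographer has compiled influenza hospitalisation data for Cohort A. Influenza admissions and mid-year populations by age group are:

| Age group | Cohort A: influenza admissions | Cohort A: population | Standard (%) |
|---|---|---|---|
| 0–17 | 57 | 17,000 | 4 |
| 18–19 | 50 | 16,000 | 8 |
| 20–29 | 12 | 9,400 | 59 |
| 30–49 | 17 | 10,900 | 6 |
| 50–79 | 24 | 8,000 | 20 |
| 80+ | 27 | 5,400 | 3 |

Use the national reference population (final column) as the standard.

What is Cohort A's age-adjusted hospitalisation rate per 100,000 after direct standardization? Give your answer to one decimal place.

Age-specific rates per 100,000 for Cohort A: 335.29, 312.50, 127.66, 155.96, 300.00, 500.00.
Standard weights: 0.04, 0.08, 0.59, 0.06, 0.20, 0.03.
Standardized rate: 0.0400×335.29 + 0.0800×312.50 + 0.5900×127.66 + 0.0600×155.96 + 0.2000×300.00 + 0.0300×500.00 = 198.0887 per 100,000.

198.1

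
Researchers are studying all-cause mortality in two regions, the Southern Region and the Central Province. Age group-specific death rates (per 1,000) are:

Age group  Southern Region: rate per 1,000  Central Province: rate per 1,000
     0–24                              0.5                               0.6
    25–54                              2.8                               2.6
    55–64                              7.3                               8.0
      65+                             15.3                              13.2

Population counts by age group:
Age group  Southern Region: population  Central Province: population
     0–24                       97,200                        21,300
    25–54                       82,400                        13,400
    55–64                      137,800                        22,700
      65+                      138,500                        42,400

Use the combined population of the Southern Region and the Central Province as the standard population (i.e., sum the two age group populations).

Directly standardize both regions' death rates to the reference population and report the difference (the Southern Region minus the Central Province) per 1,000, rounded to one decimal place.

0.5

Combined standard total = 555,700; weights = 0.2132, 0.1724, 0.2888, 0.3255.
The Southern Region: 0.2132×0.5 + 0.1724×2.8 + 0.2888×7.3 + 0.3255×15.3 = 7.6784 per 1,000.
The Central Province: 0.2132×0.6 + 0.1724×2.6 + 0.2888×8.0 + 0.3255×13.2 = 7.1838 per 1,000.
Difference = 7.6784 − 7.1838 = 0.4946.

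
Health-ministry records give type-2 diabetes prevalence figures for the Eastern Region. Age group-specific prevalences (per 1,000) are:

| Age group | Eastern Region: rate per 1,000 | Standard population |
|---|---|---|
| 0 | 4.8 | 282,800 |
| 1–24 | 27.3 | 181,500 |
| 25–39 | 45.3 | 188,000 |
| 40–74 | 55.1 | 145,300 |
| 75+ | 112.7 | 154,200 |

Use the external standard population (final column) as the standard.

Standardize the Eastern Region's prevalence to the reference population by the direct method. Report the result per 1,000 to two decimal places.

42.25

Standard total = 951,800; weights = 0.2971, 0.1907, 0.1975, 0.1527, 0.1620.
Standardized rate: 0.2971×4.8 + 0.1907×27.3 + 0.1975×45.3 + 0.1527×55.1 + 0.1620×112.7 = 42.2496 per 1,000.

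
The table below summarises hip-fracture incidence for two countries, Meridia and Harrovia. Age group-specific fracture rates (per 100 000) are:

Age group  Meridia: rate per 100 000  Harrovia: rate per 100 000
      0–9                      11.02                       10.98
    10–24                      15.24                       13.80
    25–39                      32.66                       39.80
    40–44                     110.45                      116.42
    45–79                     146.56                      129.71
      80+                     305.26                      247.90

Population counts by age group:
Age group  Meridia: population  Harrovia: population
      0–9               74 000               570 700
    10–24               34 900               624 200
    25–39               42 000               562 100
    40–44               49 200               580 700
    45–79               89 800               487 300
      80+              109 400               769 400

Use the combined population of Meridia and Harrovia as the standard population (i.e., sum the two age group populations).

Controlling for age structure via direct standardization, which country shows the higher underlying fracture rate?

Meridia

Combined standard total = 3 993 700; weights = 0.1614, 0.1650, 0.1513, 0.1577, 0.1445, 0.2200.
Meridia: 0.1614×11.02 + 0.1650×15.24 + 0.1513×32.66 + 0.1577×110.45 + 0.1445×146.56 + 0.2200×305.26 = 115.0046 per 100 000.
Harrovia: 0.1614×10.98 + 0.1650×13.80 + 0.1513×39.80 + 0.1577×116.42 + 0.1445×129.71 + 0.2200×247.90 = 101.7254 per 100 000.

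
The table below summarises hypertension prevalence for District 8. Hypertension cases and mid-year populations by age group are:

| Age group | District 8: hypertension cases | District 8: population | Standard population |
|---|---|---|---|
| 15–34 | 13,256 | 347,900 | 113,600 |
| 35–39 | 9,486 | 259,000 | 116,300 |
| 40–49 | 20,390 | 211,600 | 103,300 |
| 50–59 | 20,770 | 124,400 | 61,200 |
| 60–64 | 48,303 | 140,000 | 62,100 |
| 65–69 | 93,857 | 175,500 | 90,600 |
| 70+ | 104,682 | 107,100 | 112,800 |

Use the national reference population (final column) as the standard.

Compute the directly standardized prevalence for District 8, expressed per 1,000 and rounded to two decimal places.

Age-specific rates per 1,000 for District 8: 38.103, 36.625, 96.361, 166.961, 345.021, 534.798, 977.423.
Standard total = 659,900; weights = 0.1721, 0.1762, 0.1565, 0.0927, 0.0941, 0.1373, 0.1709.
Standardized rate: 0.1721×38.103 + 0.1762×36.625 + 0.1565×96.361 + 0.0927×166.961 + 0.0941×345.021 + 0.1373×534.798 + 0.1709×977.423 = 316.5510 per 1,000.

316.55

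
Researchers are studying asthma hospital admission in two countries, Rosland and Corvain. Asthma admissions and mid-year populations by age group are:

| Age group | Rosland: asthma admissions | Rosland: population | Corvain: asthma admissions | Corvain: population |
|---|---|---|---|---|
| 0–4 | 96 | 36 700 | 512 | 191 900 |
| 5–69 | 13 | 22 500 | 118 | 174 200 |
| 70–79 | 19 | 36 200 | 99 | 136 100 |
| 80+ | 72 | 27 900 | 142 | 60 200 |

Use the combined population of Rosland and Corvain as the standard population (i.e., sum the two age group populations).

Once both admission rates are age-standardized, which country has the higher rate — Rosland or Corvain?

Corvain

Age-specific rates per 10 000 for Rosland: 26.16, 5.78, 5.25, 25.81.
For Corvain: 26.68, 6.77, 7.27, 23.59.
Combined standard total = 685 700; weights = 0.3334, 0.2869, 0.2513, 0.1285.
Rosland: 0.3334×26.16 + 0.2869×5.78 + 0.2513×5.25 + 0.1285×25.81 = 15.0125 per 10 000.
Corvain: 0.3334×26.68 + 0.2869×6.77 + 0.2513×7.27 + 0.1285×23.59 = 15.6964 per 10 000.
The crude rates (16.22 vs 15.49) would put Rosland higher, but that reflects its age composition; once standardized to a common age structure, Corvain has the higher underlying rate.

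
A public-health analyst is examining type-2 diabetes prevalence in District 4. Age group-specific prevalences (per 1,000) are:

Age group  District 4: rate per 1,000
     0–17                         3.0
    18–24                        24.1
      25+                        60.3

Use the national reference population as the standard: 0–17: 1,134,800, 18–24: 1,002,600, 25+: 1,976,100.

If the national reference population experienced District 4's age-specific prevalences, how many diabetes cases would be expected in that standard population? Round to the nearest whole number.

146726

Expected diabetes cases = Σ (standard pop × age-specific rate ÷ 1,000)
= 1,134,800×3.0/1,000 + 1,002,600×24.1/1,000 + 1,976,100×60.3/1,000
= 3404.40 + 24162.66 + 119158.83 = 146725.89.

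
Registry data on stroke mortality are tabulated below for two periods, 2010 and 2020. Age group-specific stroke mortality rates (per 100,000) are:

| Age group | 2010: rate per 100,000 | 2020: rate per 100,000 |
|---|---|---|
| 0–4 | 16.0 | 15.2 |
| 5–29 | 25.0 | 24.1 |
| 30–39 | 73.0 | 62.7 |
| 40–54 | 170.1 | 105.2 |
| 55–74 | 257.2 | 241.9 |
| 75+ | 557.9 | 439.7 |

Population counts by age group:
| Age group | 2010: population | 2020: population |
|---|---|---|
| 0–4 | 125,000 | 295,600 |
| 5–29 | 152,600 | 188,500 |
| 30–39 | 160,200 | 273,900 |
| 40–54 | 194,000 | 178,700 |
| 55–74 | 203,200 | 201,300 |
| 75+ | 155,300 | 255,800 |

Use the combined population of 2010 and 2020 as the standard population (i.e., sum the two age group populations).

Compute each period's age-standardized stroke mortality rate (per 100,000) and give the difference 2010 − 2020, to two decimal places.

Combined standard total = 2,384,100; weights = 0.1764, 0.1431, 0.1821, 0.1563, 0.1697, 0.1724.
2010: 0.1764×16.0 + 0.1431×25.0 + 0.1821×73.0 + 0.1563×170.1 + 0.1697×257.2 + 0.1724×557.9 = 186.1217 per 100,000.
2020: 0.1764×15.2 + 0.1431×24.1 + 0.1821×62.7 + 0.1563×105.2 + 0.1697×241.9 + 0.1724×439.7 = 150.8531 per 100,000.
Difference = 186.1217 − 150.8531 = 35.2686.

35.27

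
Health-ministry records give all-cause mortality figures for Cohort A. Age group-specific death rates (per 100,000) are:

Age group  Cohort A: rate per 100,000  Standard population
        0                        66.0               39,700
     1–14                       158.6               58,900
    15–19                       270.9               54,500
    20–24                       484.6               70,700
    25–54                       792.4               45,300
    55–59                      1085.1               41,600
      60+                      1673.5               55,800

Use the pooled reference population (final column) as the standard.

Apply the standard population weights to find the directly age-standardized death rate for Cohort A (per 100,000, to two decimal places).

Standard total = 366,500; weights = 0.1083, 0.1607, 0.1487, 0.1929, 0.1236, 0.1135, 0.1523.
Standardized rate: 0.1083×66.0 + 0.1607×158.6 + 0.1487×270.9 + 0.1929×484.6 + 0.1236×792.4 + 0.1135×1085.1 + 0.1523×1673.5 = 642.3034 per 100,000.

642.30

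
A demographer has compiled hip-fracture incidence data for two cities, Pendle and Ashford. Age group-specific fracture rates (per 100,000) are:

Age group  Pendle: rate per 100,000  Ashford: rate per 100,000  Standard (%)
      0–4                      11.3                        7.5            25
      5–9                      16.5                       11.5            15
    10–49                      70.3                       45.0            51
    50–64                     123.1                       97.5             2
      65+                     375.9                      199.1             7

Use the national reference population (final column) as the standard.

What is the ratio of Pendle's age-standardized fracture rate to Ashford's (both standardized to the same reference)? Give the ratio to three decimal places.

Standard weights: 0.25, 0.15, 0.51, 0.02, 0.07.
Pendle: 0.2500×11.3 + 0.1500×16.5 + 0.5100×70.3 + 0.0200×123.1 + 0.0700×375.9 = 69.9280 per 100,000.
Ashford: 0.2500×7.5 + 0.1500×11.5 + 0.5100×45.0 + 0.0200×97.5 + 0.0700×199.1 = 42.4370 per 100,000.
Ratio = 69.9280 ÷ 42.4370 = 1.64781.

1.648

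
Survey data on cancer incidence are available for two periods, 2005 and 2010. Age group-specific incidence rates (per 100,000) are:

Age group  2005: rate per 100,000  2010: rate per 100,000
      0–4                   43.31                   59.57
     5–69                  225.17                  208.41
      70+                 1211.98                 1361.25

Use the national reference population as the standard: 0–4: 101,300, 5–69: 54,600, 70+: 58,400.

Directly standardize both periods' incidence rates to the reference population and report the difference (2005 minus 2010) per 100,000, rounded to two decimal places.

Standard total = 214,300; weights = 0.4727, 0.2548, 0.2725.
2005: 0.4727×43.31 + 0.2548×225.17 + 0.2725×1211.98 = 408.1251 per 100,000.
2010: 0.4727×59.57 + 0.2548×208.41 + 0.2725×1361.25 = 452.2194 per 100,000.
Difference = 408.1251 − 452.2194 = -44.0943.

-44.09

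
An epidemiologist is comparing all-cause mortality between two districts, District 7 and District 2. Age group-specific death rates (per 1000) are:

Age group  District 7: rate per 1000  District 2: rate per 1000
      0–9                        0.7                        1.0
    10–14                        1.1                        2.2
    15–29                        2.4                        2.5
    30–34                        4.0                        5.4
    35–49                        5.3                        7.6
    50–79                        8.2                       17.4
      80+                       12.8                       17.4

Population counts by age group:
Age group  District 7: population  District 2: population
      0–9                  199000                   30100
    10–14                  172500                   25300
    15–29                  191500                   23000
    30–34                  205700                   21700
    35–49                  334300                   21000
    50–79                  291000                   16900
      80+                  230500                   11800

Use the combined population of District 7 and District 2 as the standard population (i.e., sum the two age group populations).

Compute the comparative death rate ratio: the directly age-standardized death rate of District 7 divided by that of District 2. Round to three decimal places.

0.633

Combined standard total = 1774300; weights = 0.1291, 0.1115, 0.1209, 0.1282, 0.2002, 0.1735, 0.1366.
District 7: 0.1291×0.7 + 0.1115×1.1 + 0.1209×2.4 + 0.1282×4.0 + 0.2002×5.3 + 0.1735×8.2 + 0.1366×12.8 = 5.2481 per 1000.
District 2: 0.1291×1.0 + 0.1115×2.2 + 0.1209×2.5 + 0.1282×5.4 + 0.2002×7.6 + 0.1735×17.4 + 0.1366×17.4 = 8.2862 per 1000.
Ratio = 5.2481 ÷ 8.2862 = 0.63335.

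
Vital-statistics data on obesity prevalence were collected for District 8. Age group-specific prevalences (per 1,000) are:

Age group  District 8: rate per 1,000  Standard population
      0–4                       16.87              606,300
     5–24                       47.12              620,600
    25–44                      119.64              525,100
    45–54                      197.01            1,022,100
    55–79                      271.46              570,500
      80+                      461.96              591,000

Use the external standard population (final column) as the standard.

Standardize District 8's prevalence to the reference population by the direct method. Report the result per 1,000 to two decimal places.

Standard total = 3,935,600; weights = 0.1541, 0.1577, 0.1334, 0.2597, 0.1450, 0.1502.
Standardized rate: 0.1541×16.87 + 0.1577×47.12 + 0.1334×119.64 + 0.2597×197.01 + 0.1450×271.46 + 0.1502×461.96 = 185.8787 per 1,000.

185.88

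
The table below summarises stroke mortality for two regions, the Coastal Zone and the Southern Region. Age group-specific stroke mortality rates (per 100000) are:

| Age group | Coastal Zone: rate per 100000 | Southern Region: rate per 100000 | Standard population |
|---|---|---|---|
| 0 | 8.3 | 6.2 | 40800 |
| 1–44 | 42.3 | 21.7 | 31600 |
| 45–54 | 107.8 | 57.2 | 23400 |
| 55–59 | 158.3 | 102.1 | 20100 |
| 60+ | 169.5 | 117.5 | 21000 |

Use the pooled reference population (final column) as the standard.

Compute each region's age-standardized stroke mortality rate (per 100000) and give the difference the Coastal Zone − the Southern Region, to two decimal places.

Standard total = 136900; weights = 0.2980, 0.2308, 0.1709, 0.1468, 0.1534.
The Coastal Zone: 0.2980×8.3 + 0.2308×42.3 + 0.1709×107.8 + 0.1468×158.3 + 0.1534×169.5 = 79.9063 per 100000.
The Southern Region: 0.2980×6.2 + 0.2308×21.7 + 0.1709×57.2 + 0.1468×102.1 + 0.1534×117.5 = 49.6484 per 100000.
Difference = 79.9063 − 49.6484 = 30.2579.

30.26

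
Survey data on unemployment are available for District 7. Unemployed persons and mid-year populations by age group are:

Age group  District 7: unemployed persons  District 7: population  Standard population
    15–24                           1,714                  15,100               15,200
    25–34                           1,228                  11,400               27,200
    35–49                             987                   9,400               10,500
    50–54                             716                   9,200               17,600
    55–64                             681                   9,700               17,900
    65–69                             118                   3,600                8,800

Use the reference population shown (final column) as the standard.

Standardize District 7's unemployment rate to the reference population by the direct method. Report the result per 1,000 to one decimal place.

89.2

Age-specific rates per 1,000 for District 7: 113.510, 107.719, 105.000, 77.826, 70.206, 32.778.
Standard total = 97,200; weights = 0.1564, 0.2798, 0.1080, 0.1811, 0.1842, 0.0905.
Standardized rate: 0.1564×113.510 + 0.2798×107.719 + 0.1080×105.000 + 0.1811×77.826 + 0.1842×70.206 + 0.0905×32.778 = 89.2252 per 1,000.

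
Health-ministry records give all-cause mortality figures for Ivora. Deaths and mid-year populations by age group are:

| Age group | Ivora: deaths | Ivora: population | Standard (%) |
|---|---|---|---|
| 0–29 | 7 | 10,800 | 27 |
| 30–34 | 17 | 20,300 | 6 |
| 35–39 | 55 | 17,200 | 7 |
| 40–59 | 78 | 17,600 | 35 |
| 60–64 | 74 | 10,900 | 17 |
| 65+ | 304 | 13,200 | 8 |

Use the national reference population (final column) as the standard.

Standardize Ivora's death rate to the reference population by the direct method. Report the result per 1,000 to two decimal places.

Age-specific rates per 1,000 for Ivora: 0.648, 0.837, 3.198, 4.432, 6.789, 23.030.
Standard weights: 0.27, 0.06, 0.07, 0.35, 0.17, 0.08.
Standardized rate: 0.2700×0.648 + 0.0600×0.837 + 0.0700×3.198 + 0.3500×4.432 + 0.1700×6.789 + 0.0800×23.030 = 4.9968 per 1,000.

5.00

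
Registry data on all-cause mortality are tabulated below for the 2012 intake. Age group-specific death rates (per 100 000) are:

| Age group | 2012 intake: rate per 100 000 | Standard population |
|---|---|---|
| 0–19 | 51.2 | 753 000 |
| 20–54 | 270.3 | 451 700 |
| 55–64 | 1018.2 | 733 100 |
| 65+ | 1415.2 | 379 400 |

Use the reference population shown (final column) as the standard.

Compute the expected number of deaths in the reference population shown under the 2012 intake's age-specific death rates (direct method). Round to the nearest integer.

14440

Expected deaths = Σ (standard pop × age-specific rate ÷ 100 000)
= 753 000×51.2/100 000 + 451 700×270.3/100 000 + 733 100×1018.2/100 000 + 379 400×1415.2/100 000
= 385.54 + 1220.95 + 7464.42 + 5369.27 = 14440.17.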